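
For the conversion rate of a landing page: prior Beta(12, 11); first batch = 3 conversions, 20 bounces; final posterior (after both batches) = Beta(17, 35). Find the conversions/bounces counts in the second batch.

Sequential conjugate updates are equivalent to a single update on the pooled data, so total successes = posterior α − prior α and total failures = posterior β − prior β.
Total across both batches: 17−12=5 conversions, 35−11=24 bounces.
Subtract the first batch: 5−3=2 conversions and 24−20=4 bounces.

2 conversions and 4 bounces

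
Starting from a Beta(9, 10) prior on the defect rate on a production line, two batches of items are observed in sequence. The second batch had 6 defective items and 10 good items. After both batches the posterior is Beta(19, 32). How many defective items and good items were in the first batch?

Sequential conjugate updates are equivalent to a single update on the pooled data, so total successes = posterior α − prior α and total failures = posterior β − prior β.
Total across both batches: 19−9=10 defective items, 32−10=22 good items.
Subtract the second batch: 10−6=4 defective items and 22−10=12 good items.

4 defective items and 12 good items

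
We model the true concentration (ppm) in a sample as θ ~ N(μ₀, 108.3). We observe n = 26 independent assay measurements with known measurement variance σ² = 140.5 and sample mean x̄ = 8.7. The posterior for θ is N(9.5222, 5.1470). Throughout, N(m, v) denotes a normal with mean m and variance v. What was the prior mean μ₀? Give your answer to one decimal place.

The posterior mean is a precision-weighted average: μ_n = (τ₀μ₀ + τ_data·x̄)/(τ₀+τ_data), with τ₀=1/σ₀² and τ_data=n/σ².
Here τ₀ = 1/108.3 = 0.009234 and τ_data = 26/140.5 = 0.185053, so τ_n = 0.194287.
Rearranging for μ₀: μ₀ = (μ_n·τ_n − τ_data·x̄)/τ₀ = (9.5222·0.194287 − 0.185053·8.7) / 0.009234 = 0.240079/0.009234 ≈ 26.0.

μ₀ = 26.0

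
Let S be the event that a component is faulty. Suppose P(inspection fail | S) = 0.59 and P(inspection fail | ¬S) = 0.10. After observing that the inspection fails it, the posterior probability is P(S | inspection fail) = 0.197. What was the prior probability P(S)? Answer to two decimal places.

In odds form, posterior odds = prior odds × likelihood ratio, so prior odds = posterior odds ÷ LR.
Posterior odds = 0.197/(1−0.197) = 0.2453. LR = 0.59/0.10 = 5.9000.
Prior odds = 0.2453/5.9000 = 0.0416, so P(S) = 0.0416/(1+0.0416) ≈ 0.04.

P(S) = 0.04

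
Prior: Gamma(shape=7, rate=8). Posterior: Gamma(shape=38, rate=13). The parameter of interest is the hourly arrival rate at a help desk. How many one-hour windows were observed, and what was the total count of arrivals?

n = 5 one-hour windows with total 31 arrivals

A Gamma(α, β) prior (rate parametrization) on a Poisson rate with n observations summing to S gives posterior Gamma(α+S, β+n).
Matching: Σxᵢ = 38 − 7 = 31 and n = 13 − 8 = 5.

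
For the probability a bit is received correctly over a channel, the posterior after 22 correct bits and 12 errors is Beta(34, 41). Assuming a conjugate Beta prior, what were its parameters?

Beta(12, 29)

Under Beta–binomial conjugacy the posterior parameters are (α+s, β+f).
So α = 34 − 22 = 12 and β = 41 − 12 = 29.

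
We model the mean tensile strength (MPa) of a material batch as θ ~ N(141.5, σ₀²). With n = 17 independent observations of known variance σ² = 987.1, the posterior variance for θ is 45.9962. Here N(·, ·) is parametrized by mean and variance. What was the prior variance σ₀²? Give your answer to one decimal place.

Posterior precision equals prior precision plus data precision: 1/σ_n² = 1/σ₀² + n/σ².
So 1/σ₀² = 1/45.9962 − 17/987.1 = 0.021741 − 0.017222 = 0.004519.
Hence σ₀² = 1/0.004519 ≈ 221.3.

σ₀² = 221.3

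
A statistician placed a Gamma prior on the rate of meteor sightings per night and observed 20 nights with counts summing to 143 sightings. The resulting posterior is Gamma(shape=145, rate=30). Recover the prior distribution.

Gamma–Poisson conjugacy: posterior shape = α + Σxᵢ, posterior rate = β + n.
So α = 145 − 143 = 2 and β = 30 − 20 = 10.

Gamma(shape=2, rate=10)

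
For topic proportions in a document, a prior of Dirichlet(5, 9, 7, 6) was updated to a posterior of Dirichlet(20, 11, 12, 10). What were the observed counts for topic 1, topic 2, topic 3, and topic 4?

For a Dirichlet(α) prior with multinomial counts c, the posterior is Dirichlet(α + c) componentwise.
Counts are posterior − prior componentwise: 20−5=15, 11−9=2, 12−7=5, 10−6=4.

counts (15, 2, 5, 4)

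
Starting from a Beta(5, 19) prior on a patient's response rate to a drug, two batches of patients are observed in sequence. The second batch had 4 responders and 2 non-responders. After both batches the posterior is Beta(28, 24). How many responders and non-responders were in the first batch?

Because Beta–binomial updating is additive in the counts, the combined data contributed (α_post−α_prior, β_post−β_prior) successes and failures.
Total across both batches: 28−5=23 responders, 24−19=5 non-responders.
Subtract the second batch: 23−4=19 responders and 5−2=3 non-responders.

19 responders and 3 non-responders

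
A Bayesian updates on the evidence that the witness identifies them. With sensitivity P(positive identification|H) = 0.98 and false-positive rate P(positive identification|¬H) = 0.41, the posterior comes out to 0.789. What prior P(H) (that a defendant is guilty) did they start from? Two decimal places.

In odds form, posterior odds = prior odds × likelihood ratio, so prior odds = posterior odds ÷ LR.
Posterior odds = 0.789/(1−0.789) = 3.7393. LR = 0.98/0.41 = 2.3902.
Prior odds = 3.7393/2.3902 = 1.5644, so P(H) = 1.5644/(1+1.5644) ≈ 0.61.

P(H) = 0.61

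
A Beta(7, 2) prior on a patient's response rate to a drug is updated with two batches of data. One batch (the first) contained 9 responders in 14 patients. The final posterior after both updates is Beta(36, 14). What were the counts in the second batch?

Because Beta–binomial updating is additive in the counts, the combined data contributed (α_post−α_prior, β_post−β_prior) successes and failures.
Total across both batches: 36−7=29 responders, 14−2=12 non-responders.
Subtract the first batch: 29−9=20 responders and 12−5=7 non-responders.

20 responders and 7 non-responders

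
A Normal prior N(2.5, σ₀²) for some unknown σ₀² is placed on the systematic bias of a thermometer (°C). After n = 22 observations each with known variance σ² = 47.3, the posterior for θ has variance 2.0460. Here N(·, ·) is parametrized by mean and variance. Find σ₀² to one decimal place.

For the Normal–Normal model with known σ², precisions add: τ_n = τ₀ + n/σ².
So 1/σ₀² = 1/2.0460 − 22/47.3 = 0.488759 − 0.465116 = 0.023643.
Hence σ₀² = 1/0.023643 ≈ 42.3.

σ₀² = 42.3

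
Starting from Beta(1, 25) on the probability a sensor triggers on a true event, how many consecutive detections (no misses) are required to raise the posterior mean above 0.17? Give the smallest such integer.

After k detections and 0 misses the posterior is Beta(1+k, 25), with mean (1+k)/(1+25+k).
Set (1+k)/(26+k) > 0.17 and solve: k > (0.17·26 − 1)/(1 − 0.17) = 4.120.
The smallest integer exceeding 4.120 is 5, and checking k=5: (6)/(31) = 0.1935 > 0.17.

k = 5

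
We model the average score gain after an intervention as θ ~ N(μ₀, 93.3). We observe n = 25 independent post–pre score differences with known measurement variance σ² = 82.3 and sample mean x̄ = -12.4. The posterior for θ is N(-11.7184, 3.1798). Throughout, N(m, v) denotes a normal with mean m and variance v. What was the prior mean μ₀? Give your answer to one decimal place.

The posterior mean is a precision-weighted average: μ_n = (τ₀μ₀ + τ_data·x̄)/(τ₀+τ_data), with τ₀=1/σ₀² and τ_data=n/σ².
Here τ₀ = 1/93.3 = 0.010718 and τ_data = 25/82.3 = 0.303767, so τ_n = 0.314485.
Rearranging for μ₀: μ₀ = (μ_n·τ_n − τ_data·x̄)/τ₀ = (-11.7184·0.314485 − 0.303767·-12.4) / 0.010718 = 0.081450/0.010718 ≈ 7.6.

μ₀ = 7.6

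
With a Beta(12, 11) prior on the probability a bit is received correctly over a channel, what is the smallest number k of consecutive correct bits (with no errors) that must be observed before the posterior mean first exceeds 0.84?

k = 46

After k correct bits and 0 errors the posterior is Beta(12+k, 11), with mean (12+k)/(12+11+k).
Set (12+k)/(23+k) > 0.84 and solve: k > (0.84·23 − 12)/(1 − 0.84) = 45.750.
The smallest integer exceeding 45.750 is 46, and checking k=46: (58)/(69) = 0.8406 > 0.84.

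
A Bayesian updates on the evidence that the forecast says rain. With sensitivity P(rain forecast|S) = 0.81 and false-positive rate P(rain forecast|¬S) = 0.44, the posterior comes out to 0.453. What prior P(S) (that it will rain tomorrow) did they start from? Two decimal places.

P(S) = 0.31

In odds form, posterior odds = prior odds × likelihood ratio, so prior odds = posterior odds ÷ LR.
Posterior odds = 0.453/(1−0.453) = 0.8282. LR = 0.81/0.44 = 1.8409.
Prior odds = 0.8282/1.8409 = 0.4499, so P(S) = 0.4499/(1+0.4499) ≈ 0.31.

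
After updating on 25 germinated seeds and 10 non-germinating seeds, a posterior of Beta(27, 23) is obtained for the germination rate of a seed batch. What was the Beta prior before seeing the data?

Under Beta–binomial conjugacy the posterior parameters are (α+s, β+f).
Subtract the data counts: 27−25=2, 23−10=13.

Beta(2, 13)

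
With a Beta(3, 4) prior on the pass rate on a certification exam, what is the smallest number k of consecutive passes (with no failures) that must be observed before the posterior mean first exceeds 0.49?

k = 1

After k passes and 0 failures the posterior is Beta(3+k, 4), with mean (3+k)/(3+4+k).
Set (3+k)/(7+k) > 0.49 and solve: k > (0.49·7 − 3)/(1 − 0.49) = 0.843.
The smallest integer exceeding 0.843 is 1.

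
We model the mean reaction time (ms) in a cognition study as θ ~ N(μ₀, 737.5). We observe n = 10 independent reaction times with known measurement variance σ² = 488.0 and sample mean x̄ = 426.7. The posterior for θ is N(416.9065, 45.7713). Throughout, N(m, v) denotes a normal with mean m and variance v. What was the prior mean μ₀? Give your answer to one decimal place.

μ₀ = 268.9

The posterior mean is a precision-weighted average: μ_n = (τ₀μ₀ + τ_data·x̄)/(τ₀+τ_data), with τ₀=1/σ₀² and τ_data=n/σ².
Here τ₀ = 1/737.5 = 0.001356 and τ_data = 10/488.0 = 0.020492, so τ_n = 0.021848.
Rearranging for μ₀: μ₀ = (μ_n·τ_n − τ_data·x̄)/τ₀ = (416.9065·0.021848 − 0.020492·426.7) / 0.001356 = 0.364637/0.001356 ≈ 268.9.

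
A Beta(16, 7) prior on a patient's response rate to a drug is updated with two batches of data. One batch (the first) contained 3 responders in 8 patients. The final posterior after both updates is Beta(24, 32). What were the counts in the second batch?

5 responders and 20 non-responders

Because Beta–binomial updating is additive in the counts, the combined data contributed (α_post−α_prior, β_post−β_prior) successes and failures.
Total across both batches: 24−16=8 responders, 32−7=25 non-responders.
Subtract the first batch: 8−3=5 responders and 25−5=20 non-responders.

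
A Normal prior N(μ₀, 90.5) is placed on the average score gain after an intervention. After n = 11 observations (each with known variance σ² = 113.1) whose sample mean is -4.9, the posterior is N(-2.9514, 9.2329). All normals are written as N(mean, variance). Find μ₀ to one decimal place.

μ₀ = 14.2

The posterior mean is a precision-weighted average: μ_n = (τ₀μ₀ + τ_data·x̄)/(τ₀+τ_data), with τ₀=1/σ₀² and τ_data=n/σ².
Here τ₀ = 1/90.5 = 0.011050 and τ_data = 11/113.1 = 0.097259, so τ_n = 0.108309.
Rearranging for μ₀: μ₀ = (μ_n·τ_n − τ_data·x̄)/τ₀ = (-2.9514·0.108309 − 0.097259·-4.9) / 0.011050 = 0.156906/0.011050 ≈ 14.2.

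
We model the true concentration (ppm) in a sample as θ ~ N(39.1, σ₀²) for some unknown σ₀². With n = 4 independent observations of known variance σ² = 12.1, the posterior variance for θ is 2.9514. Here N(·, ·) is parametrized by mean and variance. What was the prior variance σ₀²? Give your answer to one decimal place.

For the Normal–Normal model with known σ², precisions add: τ_n = τ₀ + n/σ².
So 1/σ₀² = 1/2.9514 − 4/12.1 = 0.338822 − 0.330579 = 0.008243.
Hence σ₀² = 1/0.008243 ≈ 121.3.

σ₀² = 121.3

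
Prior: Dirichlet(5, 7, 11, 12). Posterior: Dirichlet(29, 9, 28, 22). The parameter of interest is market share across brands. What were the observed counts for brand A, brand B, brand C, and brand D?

counts (24, 2, 17, 10)

For a Dirichlet(α) prior with multinomial counts c, the posterior is Dirichlet(α + c) componentwise.
Counts are posterior − prior componentwise: 29−5=24, 9−7=2, 28−11=17, 22−12=10.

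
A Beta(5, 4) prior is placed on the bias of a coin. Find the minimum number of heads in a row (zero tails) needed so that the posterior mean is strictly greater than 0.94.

After k heads and 0 tails the posterior is Beta(5+k, 4), with mean (5+k)/(5+4+k).
Set (5+k)/(9+k) > 0.94 and solve: k > (0.94·9 − 5)/(1 − 0.94) = 57.667.
The smallest integer exceeding 57.667 is 58, and checking k=58: (63)/(67) = 0.9403 > 0.94.

k = 58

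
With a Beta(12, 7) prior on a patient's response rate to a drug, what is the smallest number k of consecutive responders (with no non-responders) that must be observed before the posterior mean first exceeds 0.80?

After k responders and 0 non-responders the posterior is Beta(12+k, 7), with mean (12+k)/(12+7+k).
Set (12+k)/(19+k) > 0.80 and solve: k > (0.80·19 − 12)/(1 − 0.80) = 16.000.
The smallest integer exceeding 16.000 is 17.

k = 17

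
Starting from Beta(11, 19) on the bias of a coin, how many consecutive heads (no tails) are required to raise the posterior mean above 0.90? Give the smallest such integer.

After k heads and 0 tails the posterior is Beta(11+k, 19), with mean (11+k)/(11+19+k).
Set (11+k)/(30+k) > 0.90 and solve: k > (0.90·30 − 11)/(1 − 0.90) = 160.000.
The smallest integer exceeding 160.000 is 161, and checking k=161: (172)/(191) = 0.9005 > 0.90.

k = 161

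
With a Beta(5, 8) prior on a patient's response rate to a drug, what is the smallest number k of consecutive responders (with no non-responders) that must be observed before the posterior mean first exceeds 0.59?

k = 7

After k responders and 0 non-responders the posterior is Beta(5+k, 8), with mean (5+k)/(5+8+k).
Set (5+k)/(13+k) > 0.59 and solve: k > (0.59·13 − 5)/(1 − 0.59) = 6.512.
The smallest integer exceeding 6.512 is 7, and checking k=7: (12)/(20) = 0.6000 > 0.59.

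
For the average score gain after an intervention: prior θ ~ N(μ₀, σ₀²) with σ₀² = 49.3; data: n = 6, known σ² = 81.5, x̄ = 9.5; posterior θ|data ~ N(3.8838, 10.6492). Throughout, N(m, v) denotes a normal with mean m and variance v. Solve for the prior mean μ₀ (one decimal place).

μ₀ = -16.5

With known observation variance, the Normal–Normal posterior has precision τ_n = τ₀ + n/σ² and mean μ_n = (τ₀μ₀ + (n/σ²)x̄)/τ_n.
Here τ₀ = 1/49.3 = 0.020284 and τ_data = 6/81.5 = 0.073620, so τ_n = 0.093904.
Rearranging for μ₀: μ₀ = (μ_n·τ_n − τ_data·x̄)/τ₀ = (3.8838·0.093904 − 0.073620·9.5) / 0.020284 = -0.334686/0.020284 ≈ -16.5.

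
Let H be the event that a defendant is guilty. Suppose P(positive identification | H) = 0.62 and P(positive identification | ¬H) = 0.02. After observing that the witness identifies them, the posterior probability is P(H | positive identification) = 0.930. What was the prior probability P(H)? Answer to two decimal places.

P(H) = 0.30

In odds form, posterior odds = prior odds × likelihood ratio, so prior odds = posterior odds ÷ LR.
Posterior odds = 0.930/(1−0.930) = 13.2857. LR = 0.62/0.02 = 31.0000.
Prior odds = 13.2857/31.0000 = 0.4286, so P(H) = 0.4286/(1+0.4286) ≈ 0.30.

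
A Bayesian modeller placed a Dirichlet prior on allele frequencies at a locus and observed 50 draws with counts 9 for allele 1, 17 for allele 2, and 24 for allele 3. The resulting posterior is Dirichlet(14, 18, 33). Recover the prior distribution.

For a Dirichlet(α) prior with multinomial counts c, the posterior is Dirichlet(α + c) componentwise.
Subtract each count from the matching posterior parameter: 14−9=5, 18−17=1, 33−24=9.

Dirichlet(5, 1, 9)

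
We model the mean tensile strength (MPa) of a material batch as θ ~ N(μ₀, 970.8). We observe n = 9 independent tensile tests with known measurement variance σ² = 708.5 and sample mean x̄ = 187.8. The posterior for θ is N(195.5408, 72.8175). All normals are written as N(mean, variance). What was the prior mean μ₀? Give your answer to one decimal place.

With known observation variance, the Normal–Normal posterior has precision τ_n = τ₀ + n/σ² and mean μ_n = (τ₀μ₀ + (n/σ²)x̄)/τ_n.
Here τ₀ = 1/970.8 = 0.001030 and τ_data = 9/708.5 = 0.012703, so τ_n = 0.013733.
Rearranging for μ₀: μ₀ = (μ_n·τ_n − τ_data·x̄)/τ₀ = (195.5408·0.013733 − 0.012703·187.8) / 0.001030 = 0.299738/0.001030 ≈ 291.0.

μ₀ = 291.0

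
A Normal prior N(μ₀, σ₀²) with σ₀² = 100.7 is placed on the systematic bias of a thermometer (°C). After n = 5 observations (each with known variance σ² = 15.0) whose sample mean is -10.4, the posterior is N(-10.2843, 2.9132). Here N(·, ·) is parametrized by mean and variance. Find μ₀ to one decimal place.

With known observation variance, the Normal–Normal posterior has precision τ_n = τ₀ + n/σ² and mean μ_n = (τ₀μ₀ + (n/σ²)x̄)/τ_n.
Here τ₀ = 1/100.7 = 0.009930 and τ_data = 5/15.0 = 0.333333, so τ_n = 0.343263.
Rearranging for μ₀: μ₀ = (μ_n·τ_n − τ_data·x̄)/τ₀ = (-10.2843·0.343263 − 0.333333·-10.4) / 0.009930 = -0.063556/0.009930 ≈ -6.4.

μ₀ = -6.4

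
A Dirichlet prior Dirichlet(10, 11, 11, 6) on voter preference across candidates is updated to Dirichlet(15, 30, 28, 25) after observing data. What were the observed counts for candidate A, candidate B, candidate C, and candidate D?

counts (5, 19, 17, 19)

For a Dirichlet(α) prior with multinomial counts c, the posterior is Dirichlet(α + c) componentwise.
Counts are posterior − prior componentwise: 15−10=5, 30−11=19, 28−11=17, 25−6=19.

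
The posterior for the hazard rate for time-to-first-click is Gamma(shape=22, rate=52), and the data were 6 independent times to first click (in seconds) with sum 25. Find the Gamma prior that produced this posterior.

Gamma(shape=16, rate=27)

Gamma–exponential conjugacy: posterior shape = α + n, posterior rate = β + Σtᵢ.
So α = 22 − 6 = 16 and β = 52 − 25 = 27.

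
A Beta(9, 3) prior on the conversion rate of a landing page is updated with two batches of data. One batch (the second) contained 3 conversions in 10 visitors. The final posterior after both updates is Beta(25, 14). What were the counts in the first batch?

Sequential conjugate updates are equivalent to a single update on the pooled data, so total successes = posterior α − prior α and total failures = posterior β − prior β.
Total across both batches: 25−9=16 conversions, 14−3=11 bounces.
Subtract the second batch: 16−3=13 conversions and 11−7=4 bounces.

13 conversions and 4 bounces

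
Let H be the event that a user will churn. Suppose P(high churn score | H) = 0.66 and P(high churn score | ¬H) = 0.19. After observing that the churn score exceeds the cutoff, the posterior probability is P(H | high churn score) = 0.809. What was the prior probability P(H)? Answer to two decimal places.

In odds form, posterior odds = prior odds × likelihood ratio, so prior odds = posterior odds ÷ LR.
Posterior odds = 0.809/(1−0.809) = 4.2356. LR = 0.66/0.19 = 3.4737.
Prior odds = 4.2356/3.4737 = 1.2193, so P(H) = 1.2193/(1+1.2193) ≈ 0.55.

P(H) = 0.55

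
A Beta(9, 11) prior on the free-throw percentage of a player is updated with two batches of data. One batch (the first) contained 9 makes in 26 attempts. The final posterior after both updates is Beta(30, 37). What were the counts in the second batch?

Because Beta–binomial updating is additive in the counts, the combined data contributed (α_post−α_prior, β_post−β_prior) successes and failures.
Total across both batches: 30−9=21 makes, 37−11=26 misses.
Subtract the first batch: 21−9=12 makes and 26−17=9 misses.

12 makes and 9 misses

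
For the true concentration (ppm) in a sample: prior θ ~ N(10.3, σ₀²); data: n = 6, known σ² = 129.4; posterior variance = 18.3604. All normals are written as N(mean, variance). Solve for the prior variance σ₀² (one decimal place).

Posterior precision equals prior precision plus data precision: 1/σ_n² = 1/σ₀² + n/σ².
So 1/σ₀² = 1/18.3604 − 6/129.4 = 0.054465 − 0.046368 = 0.008097.
Hence σ₀² = 1/0.008097 ≈ 123.5.

σ₀² = 123.5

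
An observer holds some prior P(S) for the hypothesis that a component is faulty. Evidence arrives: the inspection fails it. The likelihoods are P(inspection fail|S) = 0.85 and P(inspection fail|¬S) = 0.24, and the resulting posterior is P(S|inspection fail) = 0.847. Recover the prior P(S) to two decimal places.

P(S) = 0.61

In odds form, posterior odds = prior odds × likelihood ratio, so prior odds = posterior odds ÷ LR.
Posterior odds = 0.847/(1−0.847) = 5.5359. LR = 0.85/0.24 = 3.5417.
Prior odds = 5.5359/3.5417 = 1.5631, so P(S) = 1.5631/(1+1.5631) ≈ 0.61.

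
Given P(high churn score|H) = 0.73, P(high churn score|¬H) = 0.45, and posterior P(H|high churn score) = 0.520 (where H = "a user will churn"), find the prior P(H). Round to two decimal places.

In odds form, posterior odds = prior odds × likelihood ratio, so prior odds = posterior odds ÷ LR.
Posterior odds = 0.520/(1−0.520) = 1.0833. LR = 0.73/0.45 = 1.6222.
Prior odds = 1.0833/1.6222 = 0.6678, so P(H) = 0.6678/(1+0.6678) ≈ 0.40.

P(H) = 0.40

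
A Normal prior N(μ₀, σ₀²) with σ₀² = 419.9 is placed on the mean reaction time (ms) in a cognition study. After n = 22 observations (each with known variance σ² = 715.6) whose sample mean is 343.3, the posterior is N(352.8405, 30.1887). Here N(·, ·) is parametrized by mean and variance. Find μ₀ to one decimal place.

With known observation variance, the Normal–Normal posterior has precision τ_n = τ₀ + n/σ² and mean μ_n = (τ₀μ₀ + (n/σ²)x̄)/τ_n.
Here τ₀ = 1/419.9 = 0.002382 and τ_data = 22/715.6 = 0.030743, so τ_n = 0.033125.
Rearranging for μ₀: μ₀ = (μ_n·τ_n − τ_data·x̄)/τ₀ = (352.8405·0.033125 − 0.030743·343.3) / 0.002382 = 1.133770/0.002382 ≈ 476.0.

μ₀ = 476.0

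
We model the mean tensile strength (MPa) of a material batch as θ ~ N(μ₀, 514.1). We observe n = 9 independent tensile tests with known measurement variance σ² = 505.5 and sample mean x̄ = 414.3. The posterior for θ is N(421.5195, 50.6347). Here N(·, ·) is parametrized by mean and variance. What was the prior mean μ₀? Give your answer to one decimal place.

μ₀ = 487.6

The posterior mean is a precision-weighted average: μ_n = (τ₀μ₀ + τ_data·x̄)/(τ₀+τ_data), with τ₀=1/σ₀² and τ_data=n/σ².
Here τ₀ = 1/514.1 = 0.001945 and τ_data = 9/505.5 = 0.017804, so τ_n = 0.019749.
Rearranging for μ₀: μ₀ = (μ_n·τ_n − τ_data·x̄)/τ₀ = (421.5195·0.019749 − 0.017804·414.3) / 0.001945 = 0.948391/0.001945 ≈ 487.6.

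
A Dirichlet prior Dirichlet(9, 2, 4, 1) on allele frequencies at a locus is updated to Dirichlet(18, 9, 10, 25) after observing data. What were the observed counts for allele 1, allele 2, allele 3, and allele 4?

counts (9, 7, 6, 24)

For a Dirichlet(α) prior with multinomial counts c, the posterior is Dirichlet(α + c) componentwise.
Counts are posterior − prior componentwise: 18−9=9, 9−2=7, 10−4=6, 25−1=24.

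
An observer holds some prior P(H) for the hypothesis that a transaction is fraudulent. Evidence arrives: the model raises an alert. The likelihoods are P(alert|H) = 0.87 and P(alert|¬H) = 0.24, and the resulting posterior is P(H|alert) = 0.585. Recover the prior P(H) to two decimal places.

P(H) = 0.28

Bayes' rule in odds form gives O(H|E) = O(H)·[P(E|H)/P(E|¬H)], hence O(H) = O(H|E)/LR.
Posterior odds = 0.585/(1−0.585) = 1.4096. LR = 0.87/0.24 = 3.6250.
Prior odds = 1.4096/3.6250 = 0.3889, so P(H) = 0.3889/(1+0.3889) ≈ 0.28.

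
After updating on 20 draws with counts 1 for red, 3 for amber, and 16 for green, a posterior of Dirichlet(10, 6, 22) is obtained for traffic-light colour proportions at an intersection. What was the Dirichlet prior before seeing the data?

Dirichlet(9, 3, 6)

For a Dirichlet(α) prior with multinomial counts c, the posterior is Dirichlet(α + c) componentwise.
Subtract each count from the matching posterior parameter: 10−1=9, 6−3=3, 22−16=6.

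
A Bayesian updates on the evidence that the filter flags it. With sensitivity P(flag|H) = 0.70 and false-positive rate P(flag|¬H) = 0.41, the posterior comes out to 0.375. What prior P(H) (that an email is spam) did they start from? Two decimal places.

P(H) = 0.26

Bayes' rule in odds form gives O(H|E) = O(H)·[P(E|H)/P(E|¬H)], hence O(H) = O(H|E)/LR.
Posterior odds = 0.375/(1−0.375) = 0.6000. LR = 0.70/0.41 = 1.7073.
Prior odds = 0.6000/1.7073 = 0.3514, so P(H) = 0.3514/(1+0.3514) ≈ 0.26.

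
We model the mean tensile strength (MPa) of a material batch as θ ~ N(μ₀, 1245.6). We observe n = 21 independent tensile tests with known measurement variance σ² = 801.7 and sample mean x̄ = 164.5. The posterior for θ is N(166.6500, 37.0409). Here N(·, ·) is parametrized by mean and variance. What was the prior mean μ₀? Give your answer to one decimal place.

μ₀ = 236.8

With known observation variance, the Normal–Normal posterior has precision τ_n = τ₀ + n/σ² and mean μ_n = (τ₀μ₀ + (n/σ²)x̄)/τ_n.
Here τ₀ = 1/1245.6 = 0.000803 and τ_data = 21/801.7 = 0.026194, so τ_n = 0.026997.
Rearranging for μ₀: μ₀ = (μ_n·τ_n − τ_data·x̄)/τ₀ = (166.6500·0.026997 − 0.026194·164.5) / 0.000803 = 0.190137/0.000803 ≈ 236.8.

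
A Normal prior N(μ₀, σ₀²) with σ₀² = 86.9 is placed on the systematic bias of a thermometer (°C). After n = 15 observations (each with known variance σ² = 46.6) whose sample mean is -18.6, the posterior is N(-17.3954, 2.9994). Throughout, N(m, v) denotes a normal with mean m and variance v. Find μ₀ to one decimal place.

μ₀ = 16.3

With known observation variance, the Normal–Normal posterior has precision τ_n = τ₀ + n/σ² and mean μ_n = (τ₀μ₀ + (n/σ²)x̄)/τ_n.
Here τ₀ = 1/86.9 = 0.011507 and τ_data = 15/46.6 = 0.321888, so τ_n = 0.333395.
Rearranging for μ₀: μ₀ = (μ_n·τ_n − τ_data·x̄)/τ₀ = (-17.3954·0.333395 − 0.321888·-18.6) / 0.011507 = 0.187577/0.011507 ≈ 16.3.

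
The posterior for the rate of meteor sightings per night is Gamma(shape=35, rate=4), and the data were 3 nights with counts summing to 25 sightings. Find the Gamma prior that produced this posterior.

Gamma–Poisson conjugacy: posterior shape = α + Σxᵢ, posterior rate = β + n.
So α = 35 − 25 = 10 and β = 4 − 3 = 1.

Gamma(shape=10, rate=1)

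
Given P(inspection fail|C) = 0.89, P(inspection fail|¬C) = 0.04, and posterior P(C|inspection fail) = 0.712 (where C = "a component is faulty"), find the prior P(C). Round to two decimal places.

P(C) = 0.10

In odds form, posterior odds = prior odds × likelihood ratio, so prior odds = posterior odds ÷ LR.
Posterior odds = 0.712/(1−0.712) = 2.4722. LR = 0.89/0.04 = 22.2500.
Prior odds = 2.4722/22.2500 = 0.1111, so P(C) = 0.1111/(1+0.1111) ≈ 0.10.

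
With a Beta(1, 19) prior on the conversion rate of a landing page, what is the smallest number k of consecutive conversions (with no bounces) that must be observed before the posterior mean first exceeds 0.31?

After k conversions and 0 bounces the posterior is Beta(1+k, 19), with mean (1+k)/(1+19+k).
Set (1+k)/(20+k) > 0.31 and solve: k > (0.31·20 − 1)/(1 − 0.31) = 7.536.
The smallest integer exceeding 7.536 is 8.

k = 8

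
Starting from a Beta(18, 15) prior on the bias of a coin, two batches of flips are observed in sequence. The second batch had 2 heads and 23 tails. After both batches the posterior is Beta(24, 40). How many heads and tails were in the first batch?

Sequential conjugate updates are equivalent to a single update on the pooled data, so total successes = posterior α − prior α and total failures = posterior β − prior β.
Total across both batches: 24−18=6 heads, 40−15=25 tails.
Subtract the second batch: 6−2=4 heads and 25−23=2 tails.

4 heads and 2 tails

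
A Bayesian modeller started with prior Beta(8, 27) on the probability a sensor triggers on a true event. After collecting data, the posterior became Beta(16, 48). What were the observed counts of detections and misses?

Beta is conjugate to the binomial likelihood: posterior = Beta(α+s, β+f).
Match parameters: s=16−8=8, f=48−27=21.

8 detections and 21 misses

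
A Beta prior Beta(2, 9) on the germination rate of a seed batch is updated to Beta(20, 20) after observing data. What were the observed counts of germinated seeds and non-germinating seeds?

18 germinated seeds and 11 non-germinating seeds

Beta is conjugate to the binomial likelihood: posterior = Beta(α+s, β+f).
So s = 20 − 2 = 18 and f = 20 − 9 = 11.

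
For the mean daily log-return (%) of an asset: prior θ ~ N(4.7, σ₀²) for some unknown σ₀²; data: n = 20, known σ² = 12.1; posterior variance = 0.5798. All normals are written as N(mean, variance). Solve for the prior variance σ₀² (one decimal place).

σ₀² = 13.9

For the Normal–Normal model with known σ², precisions add: τ_n = τ₀ + n/σ².
So 1/σ₀² = 1/0.5798 − 20/12.1 = 1.724733 − 1.652893 = 0.071840.
Hence σ₀² = 1/0.071840 ≈ 13.9.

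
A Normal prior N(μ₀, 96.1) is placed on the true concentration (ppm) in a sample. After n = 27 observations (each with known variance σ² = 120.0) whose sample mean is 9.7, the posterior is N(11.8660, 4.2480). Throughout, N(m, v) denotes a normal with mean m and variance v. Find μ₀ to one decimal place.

The posterior mean is a precision-weighted average: μ_n = (τ₀μ₀ + τ_data·x̄)/(τ₀+τ_data), with τ₀=1/σ₀² and τ_data=n/σ².
Here τ₀ = 1/96.1 = 0.010406 and τ_data = 27/120.0 = 0.225000, so τ_n = 0.235406.
Rearranging for μ₀: μ₀ = (μ_n·τ_n − τ_data·x̄)/τ₀ = (11.8660·0.235406 − 0.225000·9.7) / 0.010406 = 0.610828/0.010406 ≈ 58.7.

μ₀ = 58.7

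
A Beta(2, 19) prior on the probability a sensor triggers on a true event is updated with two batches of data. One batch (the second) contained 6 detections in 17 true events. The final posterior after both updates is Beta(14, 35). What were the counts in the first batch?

Sequential conjugate updates are equivalent to a single update on the pooled data, so total successes = posterior α − prior α and total failures = posterior β − prior β.
Total across both batches: 14−2=12 detections, 35−19=16 misses.
Subtract the second batch: 12−6=6 detections and 16−11=5 misses.

6 detections and 5 misses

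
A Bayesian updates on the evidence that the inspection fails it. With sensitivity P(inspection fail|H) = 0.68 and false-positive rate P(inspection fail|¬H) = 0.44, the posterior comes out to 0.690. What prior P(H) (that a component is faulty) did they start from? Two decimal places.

P(H) = 0.59

Bayes' rule in odds form gives O(H|E) = O(H)·[P(E|H)/P(E|¬H)], hence O(H) = O(H|E)/LR.
Posterior odds = 0.690/(1−0.690) = 2.2258. LR = 0.68/0.44 = 1.5455.
Prior odds = 2.2258/1.5455 = 1.4402, so P(H) = 1.4402/(1+1.4402) ≈ 0.59.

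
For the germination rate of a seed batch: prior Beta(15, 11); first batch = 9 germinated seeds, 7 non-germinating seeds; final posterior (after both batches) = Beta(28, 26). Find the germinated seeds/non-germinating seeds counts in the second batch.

Because Beta–binomial updating is additive in the counts, the combined data contributed (α_post−α_prior, β_post−β_prior) successes and failures.
Total across both batches: 28−15=13 germinated seeds, 26−11=15 non-germinating seeds.
Subtract the first batch: 13−9=4 germinated seeds and 15−7=8 non-germinating seeds.

4 germinated seeds and 8 non-germinating seeds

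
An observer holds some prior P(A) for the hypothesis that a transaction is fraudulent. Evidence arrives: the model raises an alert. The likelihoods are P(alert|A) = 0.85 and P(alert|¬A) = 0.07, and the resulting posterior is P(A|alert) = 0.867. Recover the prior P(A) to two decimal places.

P(A) = 0.35

Bayes' rule in odds form gives O(A|E) = O(A)·[P(E|A)/P(E|¬A)], hence O(A) = O(A|E)/LR.
Posterior odds = 0.867/(1−0.867) = 6.5188. LR = 0.85/0.07 = 12.1429.
Prior odds = 6.5188/12.1429 = 0.5368, so P(A) = 0.5368/(1+0.5368) ≈ 0.35.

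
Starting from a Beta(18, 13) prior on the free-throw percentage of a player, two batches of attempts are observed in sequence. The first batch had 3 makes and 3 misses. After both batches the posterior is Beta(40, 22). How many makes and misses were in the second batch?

19 makes and 6 misses

Sequential conjugate updates are equivalent to a single update on the pooled data, so total successes = posterior α − prior α and total failures = posterior β − prior β.
Total across both batches: 40−18=22 makes, 22−13=9 misses.
Subtract the first batch: 22−3=19 makes and 9−3=6 misses.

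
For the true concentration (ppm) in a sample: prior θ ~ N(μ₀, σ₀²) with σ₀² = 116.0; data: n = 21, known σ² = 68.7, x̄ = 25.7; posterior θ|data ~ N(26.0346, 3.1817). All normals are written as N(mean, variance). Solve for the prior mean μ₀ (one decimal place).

The posterior mean is a precision-weighted average: μ_n = (τ₀μ₀ + τ_data·x̄)/(τ₀+τ_data), with τ₀=1/σ₀² and τ_data=n/σ².
Here τ₀ = 1/116.0 = 0.008621 and τ_data = 21/68.7 = 0.305677, so τ_n = 0.314298.
Rearranging for μ₀: μ₀ = (μ_n·τ_n − τ_data·x̄)/τ₀ = (26.0346·0.314298 − 0.305677·25.7) / 0.008621 = 0.326724/0.008621 ≈ 37.9.

μ₀ = 37.9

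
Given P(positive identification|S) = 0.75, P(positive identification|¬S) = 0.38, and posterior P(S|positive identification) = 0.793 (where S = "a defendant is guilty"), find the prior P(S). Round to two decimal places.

P(S) = 0.66

In odds form, posterior odds = prior odds × likelihood ratio, so prior odds = posterior odds ÷ LR.
Posterior odds = 0.793/(1−0.793) = 3.8309. LR = 0.75/0.38 = 1.9737.
Prior odds = 3.8309/1.9737 = 1.9410, so P(S) = 1.9410/(1+1.9410) ≈ 0.66.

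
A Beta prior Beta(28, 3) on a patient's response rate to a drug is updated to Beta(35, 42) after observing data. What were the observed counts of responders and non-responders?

7 responders and 39 non-responders

A Beta(α, β) prior with s successes and f failures in binomial data gives a Beta(α+s, β+f) posterior.
Match parameters: s=35−28=7, f=42−3=39.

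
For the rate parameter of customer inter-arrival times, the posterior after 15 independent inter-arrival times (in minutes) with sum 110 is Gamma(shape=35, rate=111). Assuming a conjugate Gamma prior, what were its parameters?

Gamma–exponential conjugacy: posterior shape = α + n, posterior rate = β + Σtᵢ.
So α = 35 − 15 = 20 and β = 111 − 110 = 1.

Gamma(shape=20, rate=1)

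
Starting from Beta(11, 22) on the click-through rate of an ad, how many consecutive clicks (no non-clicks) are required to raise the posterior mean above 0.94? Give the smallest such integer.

k = 334

After k clicks and 0 non-clicks the posterior is Beta(11+k, 22), with mean (11+k)/(11+22+k).
Set (11+k)/(33+k) > 0.94 and solve: k > (0.94·33 − 11)/(1 − 0.94) = 333.667.
The smallest integer exceeding 333.667 is 334, and checking k=334: (345)/(367) = 0.9401 > 0.94.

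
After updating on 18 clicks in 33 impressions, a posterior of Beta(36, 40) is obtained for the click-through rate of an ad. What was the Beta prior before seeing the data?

Beta(18, 25)

Under Beta–binomial conjugacy the posterior parameters are (α+s, β+f).
So α = 36 − 18 = 18 and β = 40 − 15 = 25.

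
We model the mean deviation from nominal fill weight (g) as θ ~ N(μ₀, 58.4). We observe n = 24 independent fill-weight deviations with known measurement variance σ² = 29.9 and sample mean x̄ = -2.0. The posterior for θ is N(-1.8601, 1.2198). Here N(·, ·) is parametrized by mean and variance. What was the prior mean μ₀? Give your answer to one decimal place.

μ₀ = 4.7

The posterior mean is a precision-weighted average: μ_n = (τ₀μ₀ + τ_data·x̄)/(τ₀+τ_data), with τ₀=1/σ₀² and τ_data=n/σ².
Here τ₀ = 1/58.4 = 0.017123 and τ_data = 24/29.9 = 0.802676, so τ_n = 0.819799.
Rearranging for μ₀: μ₀ = (μ_n·τ_n − τ_data·x̄)/τ₀ = (-1.8601·0.819799 − 0.802676·-2.0) / 0.017123 = 0.080444/0.017123 ≈ 4.7.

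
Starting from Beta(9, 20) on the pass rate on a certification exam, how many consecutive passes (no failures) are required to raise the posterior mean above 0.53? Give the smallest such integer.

After k passes and 0 failures the posterior is Beta(9+k, 20), with mean (9+k)/(9+20+k).
Set (9+k)/(29+k) > 0.53 and solve: k > (0.53·29 − 9)/(1 − 0.53) = 13.553.
The smallest integer exceeding 13.553 is 14.

k = 14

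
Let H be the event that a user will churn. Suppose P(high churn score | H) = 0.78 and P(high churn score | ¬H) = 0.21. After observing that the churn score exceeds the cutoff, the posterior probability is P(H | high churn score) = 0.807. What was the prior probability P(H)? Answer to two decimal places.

In odds form, posterior odds = prior odds × likelihood ratio, so prior odds = posterior odds ÷ LR.
Posterior odds = 0.807/(1−0.807) = 4.1813. LR = 0.78/0.21 = 3.7143.
Prior odds = 4.1813/3.7143 = 1.1257, so P(H) = 1.1257/(1+1.1257) ≈ 0.53.

P(H) = 0.53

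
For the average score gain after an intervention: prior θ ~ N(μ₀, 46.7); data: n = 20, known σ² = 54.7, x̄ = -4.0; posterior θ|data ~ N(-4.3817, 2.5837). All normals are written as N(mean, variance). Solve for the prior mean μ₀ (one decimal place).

μ₀ = -10.9

The posterior mean is a precision-weighted average: μ_n = (τ₀μ₀ + τ_data·x̄)/(τ₀+τ_data), with τ₀=1/σ₀² and τ_data=n/σ².
Here τ₀ = 1/46.7 = 0.021413 and τ_data = 20/54.7 = 0.365631, so τ_n = 0.387044.
Rearranging for μ₀: μ₀ = (μ_n·τ_n − τ_data·x̄)/τ₀ = (-4.3817·0.387044 − 0.365631·-4.0) / 0.021413 = -0.233387/0.021413 ≈ -10.9.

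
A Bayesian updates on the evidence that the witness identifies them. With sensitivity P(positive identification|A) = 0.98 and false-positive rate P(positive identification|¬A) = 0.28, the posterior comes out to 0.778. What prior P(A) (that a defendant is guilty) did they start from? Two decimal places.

P(A) = 0.50

In odds form, posterior odds = prior odds × likelihood ratio, so prior odds = posterior odds ÷ LR.
Posterior odds = 0.778/(1−0.778) = 3.5045. LR = 0.98/0.28 = 3.5000.
Prior odds = 3.5045/3.5000 = 1.0013, so P(A) = 1.0013/(1+1.0013) ≈ 0.50.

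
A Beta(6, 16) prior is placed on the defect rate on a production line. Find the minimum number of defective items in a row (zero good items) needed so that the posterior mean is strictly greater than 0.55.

After k defective items and 0 good items the posterior is Beta(6+k, 16), with mean (6+k)/(6+16+k).
Set (6+k)/(22+k) > 0.55 and solve: k > (0.55·22 − 6)/(1 − 0.55) = 13.556.
The smallest integer exceeding 13.556 is 14.

k = 14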